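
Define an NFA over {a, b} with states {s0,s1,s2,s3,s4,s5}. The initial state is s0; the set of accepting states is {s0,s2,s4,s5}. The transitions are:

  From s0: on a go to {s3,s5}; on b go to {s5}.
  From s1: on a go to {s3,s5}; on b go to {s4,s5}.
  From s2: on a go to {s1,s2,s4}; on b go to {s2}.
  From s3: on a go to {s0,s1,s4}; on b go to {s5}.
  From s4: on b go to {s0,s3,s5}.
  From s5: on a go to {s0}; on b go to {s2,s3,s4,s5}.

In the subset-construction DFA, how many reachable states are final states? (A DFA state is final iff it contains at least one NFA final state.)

11

Start state of the DFA: {s0}.
{s0} --a--> {s3,s5}  [new]
{s0} --b--> {s5}  [new]
{s3,s5} --a--> {s0,s1,s4}  [new]
{s3,s5} --b--> {s2,s3,s4,s5}  [new]
{s5} --a--> {s0}  [seen]
{s5} --b--> {s2,s3,s4,s5}  [seen]
{s0,s1,s4} --a--> {s3,s5}  [seen]
{s0,s1,s4} --b--> {s0,s3,s4,s5}  [new]
{s2,s3,s4,s5} --a--> {s0,s1,s2,s4}  [new]
{s2,s3,s4,s5} --b--> {s0,s2,s3,s4,s5}  [new]
{s0,s3,s4,s5} --a--> {s0,s1,s3,s4,s5}  [new]
{s0,s3,s4,s5} --b--> {s0,s2,s3,s4,s5}  [seen]
{s0,s1,s2,s4} --a--> {s1,s2,s3,s4,s5}  [new]
{s0,s1,s2,s4} --b--> {s0,s2,s3,s4,s5}  [seen]
{s0,s2,s3,s4,s5} --a--> {s0,s1,s2,s3,s4,s5}  [new]
{s0,s2,s3,s4,s5} --b--> {s0,s2,s3,s4,s5}  [seen]
{s0,s1,s3,s4,s5} --a--> {s0,s1,s3,s4,s5}  [seen]
{s0,s1,s3,s4,s5} --b--> {s0,s2,s3,s4,s5}  [seen]
{s1,s2,s3,s4,s5} --a--> {s0,s1,s2,s3,s4,s5}  [seen]
{s1,s2,s3,s4,s5} --b--> {s0,s2,s3,s4,s5}  [seen]
{s0,s1,s2,s3,s4,s5} --a--> {s0,s1,s2,s3,s4,s5}  [seen]
{s0,s1,s2,s3,s4,s5} --b--> {s0,s2,s3,s4,s5}  [seen]
Reachable DFA states: {s0}, {s3,s5}, {s5}, {s0,s1,s4}, {s2,s3,s4,s5}, {s0,s3,s4,s5}, {s0,s1,s2,s4}, {s0,s2,s3,s4,s5}, {s0,s1,s3,s4,s5}, {s1,s2,s3,s4,s5}, {s0,s1,s2,s3,s4,s5}.
Accepting DFA states (contain an NFA accepting state): {s0}, {s3,s5}, {s5}, {s0,s1,s4}, {s2,s3,s4,s5}, {s0,s3,s4,s5}, {s0,s1,s2,s4}, {s0,s2,s3,s4,s5}, {s0,s1,s3,s4,s5}, {s1,s2,s3,s4,s5}, {s0,s1,s2,s3,s4,s5}.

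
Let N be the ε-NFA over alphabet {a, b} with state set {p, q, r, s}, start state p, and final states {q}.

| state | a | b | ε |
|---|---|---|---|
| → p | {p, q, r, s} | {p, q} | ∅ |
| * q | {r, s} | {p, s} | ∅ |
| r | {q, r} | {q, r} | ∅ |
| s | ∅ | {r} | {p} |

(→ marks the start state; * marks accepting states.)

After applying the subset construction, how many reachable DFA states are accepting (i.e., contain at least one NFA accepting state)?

3

Start state of the DFA: {p} (ε-closure of the NFA start).
{p} --a--> {p, q, r, s}  [new]
{p} --b--> {p, q}  [new]
{p, q, r, s} --a--> {p, q, r, s}  [seen]
{p, q, r, s} --b--> {p, q, r, s}  [seen]
{p, q} --a--> {p, q, r, s}  [seen]
{p, q} --b--> {p, q, s}  [new]
{p, q, s} --a--> {p, q, r, s}  [seen]
{p, q, s} --b--> {p, q, r, s}  [seen]
Reachable DFA states: {p}, {p, q, r, s}, {p, q}, {p, q, s}.
Accepting DFA states (contain an NFA accepting state): {p, q, r, s}, {p, q}, {p, q, s}.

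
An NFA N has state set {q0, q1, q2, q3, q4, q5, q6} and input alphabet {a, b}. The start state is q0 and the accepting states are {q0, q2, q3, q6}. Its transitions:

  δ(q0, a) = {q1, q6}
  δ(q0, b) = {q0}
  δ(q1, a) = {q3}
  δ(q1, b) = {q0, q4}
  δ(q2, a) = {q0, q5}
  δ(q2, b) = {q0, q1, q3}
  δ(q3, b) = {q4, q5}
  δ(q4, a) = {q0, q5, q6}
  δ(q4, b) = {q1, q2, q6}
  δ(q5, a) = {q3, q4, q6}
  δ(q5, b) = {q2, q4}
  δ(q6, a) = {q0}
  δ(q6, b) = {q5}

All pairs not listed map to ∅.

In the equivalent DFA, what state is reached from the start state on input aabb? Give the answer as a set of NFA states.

Start: {q0}.
δ(q0,a) = {q1, q6}.
Union: {q1, q6}.
After a: {q1, q6}.
δ(q1,a) = {q3}; δ(q6,a) = {q0}.
Union: {q0, q3}.
After a: {q0, q3}.
δ(q0,b) = {q0}; δ(q3,b) = {q4, q5}.
Union: {q0, q4, q5}.
After b: {q0, q4, q5}.
δ(q0,b) = {q0}; δ(q4,b) = {q1, q2, q6}; δ(q5,b) = {q2, q4}.
Union: {q0, q1, q2, q4, q6}.
After b: {q0, q1, q2, q4, q6}.

{q0, q1, q2, q4, q6}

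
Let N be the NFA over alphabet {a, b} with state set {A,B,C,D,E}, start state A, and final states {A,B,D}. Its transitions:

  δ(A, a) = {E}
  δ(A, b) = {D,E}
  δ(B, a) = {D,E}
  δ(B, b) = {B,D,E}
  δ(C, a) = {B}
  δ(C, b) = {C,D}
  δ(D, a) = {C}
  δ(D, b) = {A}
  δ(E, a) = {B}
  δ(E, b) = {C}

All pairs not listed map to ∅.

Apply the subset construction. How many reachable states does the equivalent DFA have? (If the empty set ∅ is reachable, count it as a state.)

Start state of the DFA: {A}.
{A} --a--> {E}  [new]
{A} --b--> {D,E}  [new]
{E} --a--> {B}  [new]
{E} --b--> {C}  [new]
{D,E} --a--> {B,C}  [new]
{D,E} --b--> {A,C}  [new]
{B} --a--> {D,E}  [seen]
{B} --b--> {B,D,E}  [new]
{C} --a--> {B}  [seen]
{C} --b--> {C,D}  [new]
{B,C} --a--> {B,D,E}  [seen]
{B,C} --b--> {B,C,D,E}  [new]
{A,C} --a--> {B,E}  [new]
{A,C} --b--> {C,D,E}  [new]
{B,D,E} --a--> {B,C,D,E}  [seen]
{B,D,E} --b--> {A,B,C,D,E}  [new]
{C,D} --a--> {B,C}  [seen]
{C,D} --b--> {A,C,D}  [new]
{B,C,D,E} --a--> {B,C,D,E}  [seen]
{B,C,D,E} --b--> {A,B,C,D,E}  [seen]
{B,E} --a--> {B,D,E}  [seen]
{B,E} --b--> {B,C,D,E}  [seen]
{C,D,E} --a--> {B,C}  [seen]
{C,D,E} --b--> {A,C,D}  [seen]
{A,B,C,D,E} --a--> {B,C,D,E}  [seen]
{A,B,C,D,E} --b--> {A,B,C,D,E}  [seen]
{A,C,D} --a--> {B,C,E}  [new]
{A,C,D} --b--> {A,C,D,E}  [new]
{B,C,E} --a--> {B,D,E}  [seen]
{B,C,E} --b--> {B,C,D,E}  [seen]
{A,C,D,E} --a--> {B,C,E}  [seen]
{A,C,D,E} --b--> {A,C,D,E}  [seen]
Reachable DFA states: {A}, {E}, {D,E}, {B}, {C}, {B,C}, {A,C}, {B,D,E}, {C,D}, {B,C,D,E}, {B,E}, {C,D,E}, {A,B,C,D,E}, {A,C,D}, {B,C,E}, {A,C,D,E}.

16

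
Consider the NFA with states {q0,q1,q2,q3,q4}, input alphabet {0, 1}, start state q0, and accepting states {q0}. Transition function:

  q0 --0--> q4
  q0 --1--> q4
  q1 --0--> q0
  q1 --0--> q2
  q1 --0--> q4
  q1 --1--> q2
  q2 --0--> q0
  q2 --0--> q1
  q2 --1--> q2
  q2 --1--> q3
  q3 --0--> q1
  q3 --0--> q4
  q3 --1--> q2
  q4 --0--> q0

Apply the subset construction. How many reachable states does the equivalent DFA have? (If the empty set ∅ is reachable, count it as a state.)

3

Start state of the DFA: {q0}.
{q0} --0--> {q4}  [new]
{q0} --1--> {q4}  [seen]
{q4} --0--> {q0}  [seen]
{q4} --1--> ∅  [new]
∅ --0--> ∅  [seen]
∅ --1--> ∅  [seen]
Reachable DFA states: {q0}, {q4}, ∅.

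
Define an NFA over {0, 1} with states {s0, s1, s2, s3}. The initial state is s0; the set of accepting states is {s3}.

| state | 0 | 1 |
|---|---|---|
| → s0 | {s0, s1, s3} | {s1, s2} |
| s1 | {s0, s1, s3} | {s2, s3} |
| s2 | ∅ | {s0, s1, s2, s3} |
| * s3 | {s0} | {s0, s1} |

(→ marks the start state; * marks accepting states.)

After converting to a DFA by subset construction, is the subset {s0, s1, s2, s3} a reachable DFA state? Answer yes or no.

yes

Start state of the DFA: {s0}.
{s0} --0--> {s0, s1, s3}  [new]
{s0} --1--> {s1, s2}  [new]
{s0, s1, s3} --0--> {s0, s1, s3}  [seen]
{s0, s1, s3} --1--> {s0, s1, s2, s3}  [new]
{s1, s2} --0--> {s0, s1, s3}  [seen]
{s1, s2} --1--> {s0, s1, s2, s3}  [seen]
{s0, s1, s2, s3} --0--> {s0, s1, s3}  [seen]
{s0, s1, s2, s3} --1--> {s0, s1, s2, s3}  [seen]
Reachable DFA states: {s0}, {s0, s1, s3}, {s1, s2}, {s0, s1, s2, s3}.
{s0, s1, s2, s3} is among them.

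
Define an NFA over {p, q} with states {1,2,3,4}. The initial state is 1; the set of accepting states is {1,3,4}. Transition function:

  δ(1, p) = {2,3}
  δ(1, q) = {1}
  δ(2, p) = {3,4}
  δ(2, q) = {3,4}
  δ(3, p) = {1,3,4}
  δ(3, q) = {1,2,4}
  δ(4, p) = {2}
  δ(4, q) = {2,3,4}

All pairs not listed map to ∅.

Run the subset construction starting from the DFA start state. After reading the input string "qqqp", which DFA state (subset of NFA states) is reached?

Start: {1}.
δ(1,q) = {1}.
Union: {1}.
After q: {1}.
δ(1,q) = {1}.
Union: {1}.
After q: {1}.
δ(1,q) = {1}.
Union: {1}.
After q: {1}.
δ(1,p) = {2,3}.
Union: {2,3}.
After p: {2,3}.

{2,3}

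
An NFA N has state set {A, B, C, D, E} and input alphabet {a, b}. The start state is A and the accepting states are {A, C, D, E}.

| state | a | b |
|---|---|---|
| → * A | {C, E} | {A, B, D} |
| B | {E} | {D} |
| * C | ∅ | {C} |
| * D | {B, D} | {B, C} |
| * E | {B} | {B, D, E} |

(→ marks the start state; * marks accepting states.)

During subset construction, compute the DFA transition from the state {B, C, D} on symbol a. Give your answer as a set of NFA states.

δ(B,a) = {E}; δ(C,a) = ∅; δ(D,a) = {B, D}.
Union: {B, D, E}.

{B, D, E}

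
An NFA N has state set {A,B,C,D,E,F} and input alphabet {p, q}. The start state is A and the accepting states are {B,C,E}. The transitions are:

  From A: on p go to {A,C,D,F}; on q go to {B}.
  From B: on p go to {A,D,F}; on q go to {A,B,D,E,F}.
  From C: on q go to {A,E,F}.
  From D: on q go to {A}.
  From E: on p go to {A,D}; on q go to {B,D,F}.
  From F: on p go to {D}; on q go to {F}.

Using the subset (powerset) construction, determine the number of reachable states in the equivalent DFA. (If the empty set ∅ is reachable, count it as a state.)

7

Start state of the DFA: {A}.
{A} --p--> {A,C,D,F}  [new]
{A} --q--> {B}  [new]
{A,C,D,F} --p--> {A,C,D,F}  [seen]
{A,C,D,F} --q--> {A,B,E,F}  [new]
{B} --p--> {A,D,F}  [new]
{B} --q--> {A,B,D,E,F}  [new]
{A,B,E,F} --p--> {A,C,D,F}  [seen]
{A,B,E,F} --q--> {A,B,D,E,F}  [seen]
{A,D,F} --p--> {A,C,D,F}  [seen]
{A,D,F} --q--> {A,B,F}  [new]
{A,B,D,E,F} --p--> {A,C,D,F}  [seen]
{A,B,D,E,F} --q--> {A,B,D,E,F}  [seen]
{A,B,F} --p--> {A,C,D,F}  [seen]
{A,B,F} --q--> {A,B,D,E,F}  [seen]
Reachable DFA states: {A}, {A,C,D,F}, {B}, {A,B,E,F}, {A,D,F}, {A,B,D,E,F}, {A,B,F}.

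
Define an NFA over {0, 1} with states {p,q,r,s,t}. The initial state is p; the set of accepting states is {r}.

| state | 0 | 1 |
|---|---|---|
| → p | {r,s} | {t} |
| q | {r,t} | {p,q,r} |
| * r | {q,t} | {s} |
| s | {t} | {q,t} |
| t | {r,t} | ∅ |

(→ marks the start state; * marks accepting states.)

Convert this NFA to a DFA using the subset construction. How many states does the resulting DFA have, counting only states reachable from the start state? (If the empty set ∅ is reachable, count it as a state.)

Start state of the DFA: {p}.
{p} --0--> {r,s}  [new]
{p} --1--> {t}  [new]
{r,s} --0--> {q,t}  [new]
{r,s} --1--> {q,s,t}  [new]
{t} --0--> {r,t}  [new]
{t} --1--> ∅  [new]
{q,t} --0--> {r,t}  [seen]
{q,t} --1--> {p,q,r}  [new]
{q,s,t} --0--> {r,t}  [seen]
{q,s,t} --1--> {p,q,r,t}  [new]
{r,t} --0--> {q,r,t}  [new]
{r,t} --1--> {s}  [new]
∅ --0--> ∅  [seen]
∅ --1--> ∅  [seen]
{p,q,r} --0--> {q,r,s,t}  [new]
{p,q,r} --1--> {p,q,r,s,t}  [new]
{p,q,r,t} --0--> {q,r,s,t}  [seen]
{p,q,r,t} --1--> {p,q,r,s,t}  [seen]
{q,r,t} --0--> {q,r,t}  [seen]
{q,r,t} --1--> {p,q,r,s}  [new]
{s} --0--> {t}  [seen]
{s} --1--> {q,t}  [seen]
{q,r,s,t} --0--> {q,r,t}  [seen]
{q,r,s,t} --1--> {p,q,r,s,t}  [seen]
{p,q,r,s,t} --0--> {q,r,s,t}  [seen]
{p,q,r,s,t} --1--> {p,q,r,s,t}  [seen]
{p,q,r,s} --0--> {q,r,s,t}  [seen]
{p,q,r,s} --1--> {p,q,r,s,t}  [seen]
Reachable DFA states: {p}, {r,s}, {t}, {q,t}, {q,s,t}, {r,t}, ∅, {p,q,r}, {p,q,r,t}, {q,r,t}, {s}, {q,r,s,t}, {p,q,r,s,t}, {p,q,r,s}.

14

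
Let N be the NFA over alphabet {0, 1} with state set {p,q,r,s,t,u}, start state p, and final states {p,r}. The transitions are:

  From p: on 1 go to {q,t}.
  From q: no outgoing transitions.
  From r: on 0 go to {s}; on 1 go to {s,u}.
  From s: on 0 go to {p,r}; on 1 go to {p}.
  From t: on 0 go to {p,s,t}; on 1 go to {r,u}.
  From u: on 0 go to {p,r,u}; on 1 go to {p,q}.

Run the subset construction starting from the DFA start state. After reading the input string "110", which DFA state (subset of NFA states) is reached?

Start: {p}.
δ(p,1) = {q,t}.
Union: {q,t}.
After 1: {q,t}.
δ(q,1) = ∅; δ(t,1) = {r,u}.
Union: {r,u}.
After 1: {r,u}.
δ(r,0) = {s}; δ(u,0) = {p,r,u}.
Union: {p,r,s,u}.
After 0: {p,r,s,u}.

{p,r,s,u}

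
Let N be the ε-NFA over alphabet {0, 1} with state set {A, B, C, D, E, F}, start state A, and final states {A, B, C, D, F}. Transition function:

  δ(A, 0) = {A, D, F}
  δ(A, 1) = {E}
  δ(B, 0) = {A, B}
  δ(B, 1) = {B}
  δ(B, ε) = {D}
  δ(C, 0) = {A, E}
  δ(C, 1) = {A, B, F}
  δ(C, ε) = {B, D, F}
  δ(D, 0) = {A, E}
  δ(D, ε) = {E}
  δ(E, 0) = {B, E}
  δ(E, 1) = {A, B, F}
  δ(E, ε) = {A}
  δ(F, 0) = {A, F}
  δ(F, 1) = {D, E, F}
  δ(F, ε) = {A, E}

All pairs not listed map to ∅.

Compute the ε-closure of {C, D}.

{A, B, C, D, E, F}

Begin with {C, D}.
C →ε {B, D, F}; add B, F.
F →ε {A, E}; add A, E.
ε-closure = {A, B, C, D, E, F}.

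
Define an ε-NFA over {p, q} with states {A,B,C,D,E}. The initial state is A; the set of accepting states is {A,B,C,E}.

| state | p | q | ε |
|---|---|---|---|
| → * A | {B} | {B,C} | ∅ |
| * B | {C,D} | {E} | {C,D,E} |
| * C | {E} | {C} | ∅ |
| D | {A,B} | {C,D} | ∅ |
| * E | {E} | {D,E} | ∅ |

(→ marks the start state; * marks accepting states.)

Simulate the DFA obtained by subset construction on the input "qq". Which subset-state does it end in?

Start: {A}.
δ(A,q) = {B,C}.
Union: {B,C}.
ε-closure gives {B,C,D,E}.
After q: {B,C,D,E}.
δ(B,q) = {E}; δ(C,q) = {C}; δ(D,q) = {C,D}; δ(E,q) = {D,E}.
Union: {C,D,E}.
After q: {C,D,E}.

{C,D,E}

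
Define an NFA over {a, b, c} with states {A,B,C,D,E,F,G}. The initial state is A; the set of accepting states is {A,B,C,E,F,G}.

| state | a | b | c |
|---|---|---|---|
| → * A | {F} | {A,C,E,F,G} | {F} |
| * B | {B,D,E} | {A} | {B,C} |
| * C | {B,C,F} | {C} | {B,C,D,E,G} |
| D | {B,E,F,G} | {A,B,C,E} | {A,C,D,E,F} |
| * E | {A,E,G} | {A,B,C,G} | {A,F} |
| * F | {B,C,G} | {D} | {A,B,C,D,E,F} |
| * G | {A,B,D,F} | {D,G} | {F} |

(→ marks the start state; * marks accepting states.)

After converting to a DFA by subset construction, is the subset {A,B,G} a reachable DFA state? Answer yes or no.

Start state of the DFA: {A}.
{A} --a--> {F}  [new]
{A} --b--> {A,C,E,F,G}  [new]
{A} --c--> {F}  [seen]
{F} --a--> {B,C,G}  [new]
{F} --b--> {D}  [new]
{F} --c--> {A,B,C,D,E,F}  [new]
{A,C,E,F,G} --a--> {A,B,C,D,E,F,G}  [new]
{A,C,E,F,G} --b--> {A,B,C,D,E,F,G}  [seen]
{A,C,E,F,G} --c--> {A,B,C,D,E,F,G}  [seen]
{B,C,G} --a--> {A,B,C,D,E,F}  [seen]
{B,C,G} --b--> {A,C,D,G}  [new]
{B,C,G} --c--> {B,C,D,E,F,G}  [new]
{D} --a--> {B,E,F,G}  [new]
{D} --b--> {A,B,C,E}  [new]
{D} --c--> {A,C,D,E,F}  [new]
{A,B,C,D,E,F} --a--> {A,B,C,D,E,F,G}  [seen]
{A,B,C,D,E,F} --b--> {A,B,C,D,E,F,G}  [seen]
{A,B,C,D,E,F} --c--> {A,B,C,D,E,F,G}  [seen]
{A,B,C,D,E,F,G} --a--> {A,B,C,D,E,F,G}  [seen]
{A,B,C,D,E,F,G} --b--> {A,B,C,D,E,F,G}  [seen]
{A,B,C,D,E,F,G} --c--> {A,B,C,D,E,F,G}  [seen]
{A,C,D,G} --a--> {A,B,C,D,E,F,G}  [seen]
{A,C,D,G} --b--> {A,B,C,D,E,F,G}  [seen]
{A,C,D,G} --c--> {A,B,C,D,E,F,G}  [seen]
{B,C,D,E,F,G} --a--> {A,B,C,D,E,F,G}  [seen]
{B,C,D,E,F,G} --b--> {A,B,C,D,E,G}  [new]
{B,C,D,E,F,G} --c--> {A,B,C,D,E,F,G}  [seen]
{B,E,F,G} --a--> {A,B,C,D,E,F,G}  [seen]
{B,E,F,G} --b--> {A,B,C,D,G}  [new]
{B,E,F,G} --c--> {A,B,C,D,E,F}  [seen]
{A,B,C,E} --a--> {A,B,C,D,E,F,G}  [seen]
{A,B,C,E} --b--> {A,B,C,E,F,G}  [new]
{A,B,C,E} --c--> {A,B,C,D,E,F,G}  [seen]
{A,C,D,E,F} --a--> {A,B,C,E,F,G}  [seen]
{A,C,D,E,F} --b--> {A,B,C,D,E,F,G}  [seen]
{A,C,D,E,F} --c--> {A,B,C,D,E,F,G}  [seen]
{A,B,C,D,E,G} --a--> {A,B,C,D,E,F,G}  [seen]
{A,B,C,D,E,G} --b--> {A,B,C,D,E,F,G}  [seen]
{A,B,C,D,E,G} --c--> {A,B,C,D,E,F,G}  [seen]
{A,B,C,D,G} --a--> {A,B,C,D,E,F,G}  [seen]
{A,B,C,D,G} --b--> {A,B,C,D,E,F,G}  [seen]
{A,B,C,D,G} --c--> {A,B,C,D,E,F,G}  [seen]
{A,B,C,E,F,G} --a--> {A,B,C,D,E,F,G}  [seen]
{A,B,C,E,F,G} --b--> {A,B,C,D,E,F,G}  [seen]
{A,B,C,E,F,G} --c--> {A,B,C,D,E,F,G}  [seen]
Reachable DFA states: {A}, {F}, {A,C,E,F,G}, {B,C,G}, {D}, {A,B,C,D,E,F}, {A,B,C,D,E,F,G}, {A,C,D,G}, {B,C,D,E,F,G}, {B,E,F,G}, {A,B,C,E}, {A,C,D,E,F}, {A,B,C,D,E,G}, {A,B,C,D,G}, {A,B,C,E,F,G}.
{A,B,G} is not among them.

no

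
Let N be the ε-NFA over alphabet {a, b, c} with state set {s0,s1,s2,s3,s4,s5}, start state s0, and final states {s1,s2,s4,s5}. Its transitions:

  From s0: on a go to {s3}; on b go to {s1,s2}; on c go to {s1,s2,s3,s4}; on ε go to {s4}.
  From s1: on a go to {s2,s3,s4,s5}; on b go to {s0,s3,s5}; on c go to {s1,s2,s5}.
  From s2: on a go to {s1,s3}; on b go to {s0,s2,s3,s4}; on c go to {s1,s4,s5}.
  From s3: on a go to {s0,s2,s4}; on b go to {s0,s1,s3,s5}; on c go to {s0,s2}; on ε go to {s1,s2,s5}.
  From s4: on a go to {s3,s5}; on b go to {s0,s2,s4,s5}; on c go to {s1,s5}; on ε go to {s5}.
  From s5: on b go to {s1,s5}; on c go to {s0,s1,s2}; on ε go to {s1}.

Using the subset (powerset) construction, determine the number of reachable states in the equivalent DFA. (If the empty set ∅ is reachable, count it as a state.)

Start state of the DFA: {s0,s1,s4,s5} (ε-closure of the NFA start).
{s0,s1,s4,s5} --a--> {s1,s2,s3,s4,s5}  [new]
{s0,s1,s4,s5} --b--> {s0,s1,s2,s3,s4,s5}  [new]
{s0,s1,s4,s5} --c--> {s0,s1,s2,s3,s4,s5}  [seen]
{s1,s2,s3,s4,s5} --a--> {s0,s1,s2,s3,s4,s5}  [seen]
{s1,s2,s3,s4,s5} --b--> {s0,s1,s2,s3,s4,s5}  [seen]
{s1,s2,s3,s4,s5} --c--> {s0,s1,s2,s4,s5}  [new]
{s0,s1,s2,s3,s4,s5} --a--> {s0,s1,s2,s3,s4,s5}  [seen]
{s0,s1,s2,s3,s4,s5} --b--> {s0,s1,s2,s3,s4,s5}  [seen]
{s0,s1,s2,s3,s4,s5} --c--> {s0,s1,s2,s3,s4,s5}  [seen]
{s0,s1,s2,s4,s5} --a--> {s1,s2,s3,s4,s5}  [seen]
{s0,s1,s2,s4,s5} --b--> {s0,s1,s2,s3,s4,s5}  [seen]
{s0,s1,s2,s4,s5} --c--> {s0,s1,s2,s3,s4,s5}  [seen]
Reachable DFA states: {s0,s1,s4,s5}, {s1,s2,s3,s4,s5}, {s0,s1,s2,s3,s4,s5}, {s0,s1,s2,s4,s5}.

4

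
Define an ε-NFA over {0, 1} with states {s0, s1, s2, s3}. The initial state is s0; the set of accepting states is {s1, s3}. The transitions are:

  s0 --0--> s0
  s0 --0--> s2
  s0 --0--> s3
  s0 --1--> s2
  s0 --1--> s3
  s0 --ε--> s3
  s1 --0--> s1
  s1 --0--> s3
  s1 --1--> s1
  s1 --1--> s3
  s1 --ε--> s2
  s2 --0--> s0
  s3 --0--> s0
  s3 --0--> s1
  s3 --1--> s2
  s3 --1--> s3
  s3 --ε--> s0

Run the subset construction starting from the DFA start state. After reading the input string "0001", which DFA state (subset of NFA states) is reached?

{s0, s1, s2, s3}

Start: {s0, s3}.
δ(s0,0) = {s0, s2, s3}; δ(s3,0) = {s0, s1}.
Union: {s0, s1, s2, s3}.
After 0: {s0, s1, s2, s3}.
δ(s0,0) = {s0, s2, s3}; δ(s1,0) = {s1, s3}; δ(s2,0) = {s0}; δ(s3,0) = {s0, s1}.
Union: {s0, s1, s2, s3}.
After 0: {s0, s1, s2, s3}.
δ(s0,0) = {s0, s2, s3}; δ(s1,0) = {s1, s3}; δ(s2,0) = {s0}; δ(s3,0) = {s0, s1}.
Union: {s0, s1, s2, s3}.
After 0: {s0, s1, s2, s3}.
δ(s0,1) = {s2, s3}; δ(s1,1) = {s1, s3}; δ(s2,1) = ∅; δ(s3,1) = {s2, s3}.
Union: {s1, s2, s3}.
ε-closure gives {s0, s1, s2, s3}.
After 1: {s0, s1, s2, s3}.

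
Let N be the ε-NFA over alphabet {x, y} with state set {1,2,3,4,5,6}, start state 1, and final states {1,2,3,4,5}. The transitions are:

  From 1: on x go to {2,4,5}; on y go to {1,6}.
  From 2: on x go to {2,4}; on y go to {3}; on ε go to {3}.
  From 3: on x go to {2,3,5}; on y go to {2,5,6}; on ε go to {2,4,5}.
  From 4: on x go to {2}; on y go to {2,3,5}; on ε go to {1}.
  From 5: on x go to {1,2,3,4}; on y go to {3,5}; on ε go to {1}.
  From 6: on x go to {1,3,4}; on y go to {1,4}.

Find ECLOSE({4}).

Begin with {4}.
4 →ε {1}; add 1.
ε-closure = {1,4}.

{1,4}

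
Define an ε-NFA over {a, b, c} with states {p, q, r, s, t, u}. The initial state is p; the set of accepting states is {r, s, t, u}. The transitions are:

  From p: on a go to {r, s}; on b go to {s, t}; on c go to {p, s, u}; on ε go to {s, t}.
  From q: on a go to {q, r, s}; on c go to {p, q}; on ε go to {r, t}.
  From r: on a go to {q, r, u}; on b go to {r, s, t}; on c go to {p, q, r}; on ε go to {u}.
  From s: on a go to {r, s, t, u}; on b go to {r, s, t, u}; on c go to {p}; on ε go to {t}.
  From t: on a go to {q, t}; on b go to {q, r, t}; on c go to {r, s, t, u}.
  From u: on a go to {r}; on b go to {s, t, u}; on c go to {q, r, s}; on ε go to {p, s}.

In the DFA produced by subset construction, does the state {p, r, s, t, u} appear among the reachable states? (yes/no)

Start state of the DFA: {p, s, t} (ε-closure of the NFA start).
{p, s, t} --a--> {p, q, r, s, t, u}  [new]
{p, s, t} --b--> {p, q, r, s, t, u}  [seen]
{p, s, t} --c--> {p, r, s, t, u}  [new]
{p, q, r, s, t, u} --a--> {p, q, r, s, t, u}  [seen]
{p, q, r, s, t, u} --b--> {p, q, r, s, t, u}  [seen]
{p, q, r, s, t, u} --c--> {p, q, r, s, t, u}  [seen]
{p, r, s, t, u} --a--> {p, q, r, s, t, u}  [seen]
{p, r, s, t, u} --b--> {p, q, r, s, t, u}  [seen]
{p, r, s, t, u} --c--> {p, q, r, s, t, u}  [seen]
Reachable DFA states: {p, s, t}, {p, q, r, s, t, u}, {p, r, s, t, u}.
{p, r, s, t, u} is among them.

yes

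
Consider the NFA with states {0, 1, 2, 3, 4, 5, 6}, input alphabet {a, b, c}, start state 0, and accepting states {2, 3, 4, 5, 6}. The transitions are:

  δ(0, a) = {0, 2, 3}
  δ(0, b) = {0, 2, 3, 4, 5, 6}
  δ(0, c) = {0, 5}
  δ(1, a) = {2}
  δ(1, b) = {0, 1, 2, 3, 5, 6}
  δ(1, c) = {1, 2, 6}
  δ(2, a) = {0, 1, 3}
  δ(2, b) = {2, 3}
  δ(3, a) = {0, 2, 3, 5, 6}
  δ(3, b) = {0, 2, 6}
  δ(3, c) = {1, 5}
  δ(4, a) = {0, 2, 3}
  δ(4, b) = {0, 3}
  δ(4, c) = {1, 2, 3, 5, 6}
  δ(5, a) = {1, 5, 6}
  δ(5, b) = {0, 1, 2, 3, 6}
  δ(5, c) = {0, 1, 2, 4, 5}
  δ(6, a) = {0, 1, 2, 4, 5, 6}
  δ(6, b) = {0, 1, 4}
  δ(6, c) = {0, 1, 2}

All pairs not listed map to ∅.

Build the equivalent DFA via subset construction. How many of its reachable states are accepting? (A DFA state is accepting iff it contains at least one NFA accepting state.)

8

Start state of the DFA: {0}.
{0} --a--> {0, 2, 3}  [new]
{0} --b--> {0, 2, 3, 4, 5, 6}  [new]
{0} --c--> {0, 5}  [new]
{0, 2, 3} --a--> {0, 1, 2, 3, 5, 6}  [new]
{0, 2, 3} --b--> {0, 2, 3, 4, 5, 6}  [seen]
{0, 2, 3} --c--> {0, 1, 5}  [new]
{0, 2, 3, 4, 5, 6} --a--> {0, 1, 2, 3, 4, 5, 6}  [new]
{0, 2, 3, 4, 5, 6} --b--> {0, 1, 2, 3, 4, 5, 6}  [seen]
{0, 2, 3, 4, 5, 6} --c--> {0, 1, 2, 3, 4, 5, 6}  [seen]
{0, 5} --a--> {0, 1, 2, 3, 5, 6}  [seen]
{0, 5} --b--> {0, 1, 2, 3, 4, 5, 6}  [seen]
{0, 5} --c--> {0, 1, 2, 4, 5}  [new]
{0, 1, 2, 3, 5, 6} --a--> {0, 1, 2, 3, 4, 5, 6}  [seen]
{0, 1, 2, 3, 5, 6} --b--> {0, 1, 2, 3, 4, 5, 6}  [seen]
{0, 1, 2, 3, 5, 6} --c--> {0, 1, 2, 4, 5, 6}  [new]
{0, 1, 5} --a--> {0, 1, 2, 3, 5, 6}  [seen]
{0, 1, 5} --b--> {0, 1, 2, 3, 4, 5, 6}  [seen]
{0, 1, 5} --c--> {0, 1, 2, 4, 5, 6}  [seen]
{0, 1, 2, 3, 4, 5, 6} --a--> {0, 1, 2, 3, 4, 5, 6}  [seen]
{0, 1, 2, 3, 4, 5, 6} --b--> {0, 1, 2, 3, 4, 5, 6}  [seen]
{0, 1, 2, 3, 4, 5, 6} --c--> {0, 1, 2, 3, 4, 5, 6}  [seen]
{0, 1, 2, 4, 5} --a--> {0, 1, 2, 3, 5, 6}  [seen]
{0, 1, 2, 4, 5} --b--> {0, 1, 2, 3, 4, 5, 6}  [seen]
{0, 1, 2, 4, 5} --c--> {0, 1, 2, 3, 4, 5, 6}  [seen]
{0, 1, 2, 4, 5, 6} --a--> {0, 1, 2, 3, 4, 5, 6}  [seen]
{0, 1, 2, 4, 5, 6} --b--> {0, 1, 2, 3, 4, 5, 6}  [seen]
{0, 1, 2, 4, 5, 6} --c--> {0, 1, 2, 3, 4, 5, 6}  [seen]
Reachable DFA states: {0}, {0, 2, 3}, {0, 2, 3, 4, 5, 6}, {0, 5}, {0, 1, 2, 3, 5, 6}, {0, 1, 5}, {0, 1, 2, 3, 4, 5, 6}, {0, 1, 2, 4, 5}, {0, 1, 2, 4, 5, 6}.
Accepting DFA states (contain an NFA accepting state): {0, 2, 3}, {0, 2, 3, 4, 5, 6}, {0, 5}, {0, 1, 2, 3, 5, 6}, {0, 1, 5}, {0, 1, 2, 3, 4, 5, 6}, {0, 1, 2, 4, 5}, {0, 1, 2, 4, 5, 6}.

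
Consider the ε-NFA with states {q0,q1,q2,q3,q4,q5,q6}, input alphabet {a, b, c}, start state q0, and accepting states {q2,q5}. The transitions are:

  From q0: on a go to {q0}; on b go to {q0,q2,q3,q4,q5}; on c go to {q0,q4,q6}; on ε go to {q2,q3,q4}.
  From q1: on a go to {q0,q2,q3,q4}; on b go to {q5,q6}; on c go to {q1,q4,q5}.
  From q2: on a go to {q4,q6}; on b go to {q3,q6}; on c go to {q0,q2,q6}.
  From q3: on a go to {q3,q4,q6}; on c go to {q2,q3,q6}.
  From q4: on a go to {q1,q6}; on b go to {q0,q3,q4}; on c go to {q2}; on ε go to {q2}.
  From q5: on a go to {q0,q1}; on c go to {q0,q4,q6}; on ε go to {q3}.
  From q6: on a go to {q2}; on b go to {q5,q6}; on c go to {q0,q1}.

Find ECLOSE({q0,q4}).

{q0,q2,q3,q4}

Begin with {q0,q4}.
q0 →ε {q2,q3,q4}; add q2, q3.
ε-closure = {q0,q2,q3,q4}.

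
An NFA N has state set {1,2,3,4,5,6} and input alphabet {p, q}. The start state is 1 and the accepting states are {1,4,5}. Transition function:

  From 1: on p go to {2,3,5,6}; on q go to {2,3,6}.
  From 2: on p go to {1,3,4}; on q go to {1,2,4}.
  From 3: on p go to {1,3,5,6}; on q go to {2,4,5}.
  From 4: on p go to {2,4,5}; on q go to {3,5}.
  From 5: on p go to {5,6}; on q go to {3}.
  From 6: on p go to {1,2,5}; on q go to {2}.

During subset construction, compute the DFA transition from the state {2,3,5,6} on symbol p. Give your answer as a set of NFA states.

δ(2,p) = {1,3,4}; δ(3,p) = {1,3,5,6}; δ(5,p) = {5,6}; δ(6,p) = {1,2,5}.
Union: {1,2,3,4,5,6}.

{1,2,3,4,5,6}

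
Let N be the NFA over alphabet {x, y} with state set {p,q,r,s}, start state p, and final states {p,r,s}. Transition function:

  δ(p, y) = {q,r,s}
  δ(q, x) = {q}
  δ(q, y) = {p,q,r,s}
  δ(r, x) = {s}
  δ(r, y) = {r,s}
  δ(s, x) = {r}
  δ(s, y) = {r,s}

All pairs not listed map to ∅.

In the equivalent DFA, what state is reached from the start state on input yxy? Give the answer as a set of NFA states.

Start: {p}.
δ(p,y) = {q,r,s}.
Union: {q,r,s}.
After y: {q,r,s}.
δ(q,x) = {q}; δ(r,x) = {s}; δ(s,x) = {r}.
Union: {q,r,s}.
After x: {q,r,s}.
δ(q,y) = {p,q,r,s}; δ(r,y) = {r,s}; δ(s,y) = {r,s}.
Union: {p,q,r,s}.
After y: {p,q,r,s}.

{p,q,r,s}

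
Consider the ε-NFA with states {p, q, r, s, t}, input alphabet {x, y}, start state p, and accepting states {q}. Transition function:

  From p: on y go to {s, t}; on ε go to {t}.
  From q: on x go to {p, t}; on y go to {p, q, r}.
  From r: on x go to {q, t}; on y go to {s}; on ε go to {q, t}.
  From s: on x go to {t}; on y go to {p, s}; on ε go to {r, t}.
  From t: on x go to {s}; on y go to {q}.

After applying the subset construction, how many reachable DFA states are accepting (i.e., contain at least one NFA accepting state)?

Start state of the DFA: {p, t} (ε-closure of the NFA start).
{p, t} --x--> {q, r, s, t}  [new]
{p, t} --y--> {q, r, s, t}  [seen]
{q, r, s, t} --x--> {p, q, r, s, t}  [new]
{q, r, s, t} --y--> {p, q, r, s, t}  [seen]
{p, q, r, s, t} --x--> {p, q, r, s, t}  [seen]
{p, q, r, s, t} --y--> {p, q, r, s, t}  [seen]
Reachable DFA states: {p, t}, {q, r, s, t}, {p, q, r, s, t}.
Accepting DFA states (contain an NFA accepting state): {q, r, s, t}, {p, q, r, s, t}.

2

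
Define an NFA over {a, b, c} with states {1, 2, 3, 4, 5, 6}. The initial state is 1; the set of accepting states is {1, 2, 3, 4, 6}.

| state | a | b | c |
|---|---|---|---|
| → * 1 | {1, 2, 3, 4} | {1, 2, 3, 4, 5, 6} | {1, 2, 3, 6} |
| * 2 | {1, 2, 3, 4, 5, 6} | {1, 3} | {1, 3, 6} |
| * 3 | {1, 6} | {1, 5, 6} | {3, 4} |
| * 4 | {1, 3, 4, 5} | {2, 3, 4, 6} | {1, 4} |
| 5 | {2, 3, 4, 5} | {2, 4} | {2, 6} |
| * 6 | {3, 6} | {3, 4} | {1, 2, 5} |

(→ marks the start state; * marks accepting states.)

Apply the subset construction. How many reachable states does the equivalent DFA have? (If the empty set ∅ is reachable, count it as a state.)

5

Start state of the DFA: {1}.
{1} --a--> {1, 2, 3, 4}  [new]
{1} --b--> {1, 2, 3, 4, 5, 6}  [new]
{1} --c--> {1, 2, 3, 6}  [new]
{1, 2, 3, 4} --a--> {1, 2, 3, 4, 5, 6}  [seen]
{1, 2, 3, 4} --b--> {1, 2, 3, 4, 5, 6}  [seen]
{1, 2, 3, 4} --c--> {1, 2, 3, 4, 6}  [new]
{1, 2, 3, 4, 5, 6} --a--> {1, 2, 3, 4, 5, 6}  [seen]
{1, 2, 3, 4, 5, 6} --b--> {1, 2, 3, 4, 5, 6}  [seen]
{1, 2, 3, 4, 5, 6} --c--> {1, 2, 3, 4, 5, 6}  [seen]
{1, 2, 3, 6} --a--> {1, 2, 3, 4, 5, 6}  [seen]
{1, 2, 3, 6} --b--> {1, 2, 3, 4, 5, 6}  [seen]
{1, 2, 3, 6} --c--> {1, 2, 3, 4, 5, 6}  [seen]
{1, 2, 3, 4, 6} --a--> {1, 2, 3, 4, 5, 6}  [seen]
{1, 2, 3, 4, 6} --b--> {1, 2, 3, 4, 5, 6}  [seen]
{1, 2, 3, 4, 6} --c--> {1, 2, 3, 4, 5, 6}  [seen]
Reachable DFA states: {1}, {1, 2, 3, 4}, {1, 2, 3, 4, 5, 6}, {1, 2, 3, 6}, {1, 2, 3, 4, 6}.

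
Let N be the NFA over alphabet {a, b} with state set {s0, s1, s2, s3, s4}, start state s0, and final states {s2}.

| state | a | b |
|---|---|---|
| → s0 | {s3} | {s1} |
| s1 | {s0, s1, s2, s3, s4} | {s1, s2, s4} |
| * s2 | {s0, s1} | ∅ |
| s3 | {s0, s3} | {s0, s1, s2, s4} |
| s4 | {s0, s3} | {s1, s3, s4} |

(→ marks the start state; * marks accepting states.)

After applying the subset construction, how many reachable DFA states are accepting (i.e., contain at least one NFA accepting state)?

Start state of the DFA: {s0}.
{s0} --a--> {s3}  [new]
{s0} --b--> {s1}  [new]
{s3} --a--> {s0, s3}  [new]
{s3} --b--> {s0, s1, s2, s4}  [new]
{s1} --a--> {s0, s1, s2, s3, s4}  [new]
{s1} --b--> {s1, s2, s4}  [new]
{s0, s3} --a--> {s0, s3}  [seen]
{s0, s3} --b--> {s0, s1, s2, s4}  [seen]
{s0, s1, s2, s4} --a--> {s0, s1, s2, s3, s4}  [seen]
{s0, s1, s2, s4} --b--> {s1, s2, s3, s4}  [new]
{s0, s1, s2, s3, s4} --a--> {s0, s1, s2, s3, s4}  [seen]
{s0, s1, s2, s3, s4} --b--> {s0, s1, s2, s3, s4}  [seen]
{s1, s2, s4} --a--> {s0, s1, s2, s3, s4}  [seen]
{s1, s2, s4} --b--> {s1, s2, s3, s4}  [seen]
{s1, s2, s3, s4} --a--> {s0, s1, s2, s3, s4}  [seen]
{s1, s2, s3, s4} --b--> {s0, s1, s2, s3, s4}  [seen]
Reachable DFA states: {s0}, {s3}, {s1}, {s0, s3}, {s0, s1, s2, s4}, {s0, s1, s2, s3, s4}, {s1, s2, s4}, {s1, s2, s3, s4}.
Accepting DFA states (contain an NFA accepting state): {s0, s1, s2, s4}, {s0, s1, s2, s3, s4}, {s1, s2, s4}, {s1, s2, s3, s4}.

4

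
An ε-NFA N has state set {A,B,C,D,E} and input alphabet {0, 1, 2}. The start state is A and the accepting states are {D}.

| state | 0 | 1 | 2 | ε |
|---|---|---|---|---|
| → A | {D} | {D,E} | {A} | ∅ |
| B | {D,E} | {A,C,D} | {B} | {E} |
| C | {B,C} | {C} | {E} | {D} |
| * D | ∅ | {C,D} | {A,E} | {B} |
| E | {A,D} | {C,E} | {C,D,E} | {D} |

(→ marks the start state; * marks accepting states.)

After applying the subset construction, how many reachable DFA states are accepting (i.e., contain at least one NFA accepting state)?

Start state of the DFA: {A} (ε-closure of the NFA start).
{A} --0--> {B,D,E}  [new]
{A} --1--> {B,D,E}  [seen]
{A} --2--> {A}  [seen]
{B,D,E} --0--> {A,B,D,E}  [new]
{B,D,E} --1--> {A,B,C,D,E}  [new]
{B,D,E} --2--> {A,B,C,D,E}  [seen]
{A,B,D,E} --0--> {A,B,D,E}  [seen]
{A,B,D,E} --1--> {A,B,C,D,E}  [seen]
{A,B,D,E} --2--> {A,B,C,D,E}  [seen]
{A,B,C,D,E} --0--> {A,B,C,D,E}  [seen]
{A,B,C,D,E} --1--> {A,B,C,D,E}  [seen]
{A,B,C,D,E} --2--> {A,B,C,D,E}  [seen]
Reachable DFA states: {A}, {B,D,E}, {A,B,D,E}, {A,B,C,D,E}.
Accepting DFA states (contain an NFA accepting state): {B,D,E}, {A,B,D,E}, {A,B,C,D,E}.

3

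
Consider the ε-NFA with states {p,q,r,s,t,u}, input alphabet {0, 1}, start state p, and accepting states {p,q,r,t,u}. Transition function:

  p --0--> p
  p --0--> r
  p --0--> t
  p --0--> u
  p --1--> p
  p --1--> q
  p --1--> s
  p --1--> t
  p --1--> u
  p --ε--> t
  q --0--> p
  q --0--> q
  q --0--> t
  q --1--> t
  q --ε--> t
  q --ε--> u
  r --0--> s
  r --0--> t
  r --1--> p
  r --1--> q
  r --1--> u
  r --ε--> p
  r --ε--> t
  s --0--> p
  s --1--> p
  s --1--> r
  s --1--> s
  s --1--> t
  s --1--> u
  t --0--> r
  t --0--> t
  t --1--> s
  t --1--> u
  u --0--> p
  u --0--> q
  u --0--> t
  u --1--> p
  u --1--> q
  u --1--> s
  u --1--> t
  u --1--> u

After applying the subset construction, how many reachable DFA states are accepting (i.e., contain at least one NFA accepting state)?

5

Start state of the DFA: {p,t} (ε-closure of the NFA start).
{p,t} --0--> {p,r,t,u}  [new]
{p,t} --1--> {p,q,s,t,u}  [new]
{p,r,t,u} --0--> {p,q,r,s,t,u}  [new]
{p,r,t,u} --1--> {p,q,s,t,u}  [seen]
{p,q,s,t,u} --0--> {p,q,r,t,u}  [new]
{p,q,s,t,u} --1--> {p,q,r,s,t,u}  [seen]
{p,q,r,s,t,u} --0--> {p,q,r,s,t,u}  [seen]
{p,q,r,s,t,u} --1--> {p,q,r,s,t,u}  [seen]
{p,q,r,t,u} --0--> {p,q,r,s,t,u}  [seen]
{p,q,r,t,u} --1--> {p,q,s,t,u}  [seen]
Reachable DFA states: {p,t}, {p,r,t,u}, {p,q,s,t,u}, {p,q,r,s,t,u}, {p,q,r,t,u}.
Accepting DFA states (contain an NFA accepting state): {p,t}, {p,r,t,u}, {p,q,s,t,u}, {p,q,r,s,t,u}, {p,q,r,t,u}.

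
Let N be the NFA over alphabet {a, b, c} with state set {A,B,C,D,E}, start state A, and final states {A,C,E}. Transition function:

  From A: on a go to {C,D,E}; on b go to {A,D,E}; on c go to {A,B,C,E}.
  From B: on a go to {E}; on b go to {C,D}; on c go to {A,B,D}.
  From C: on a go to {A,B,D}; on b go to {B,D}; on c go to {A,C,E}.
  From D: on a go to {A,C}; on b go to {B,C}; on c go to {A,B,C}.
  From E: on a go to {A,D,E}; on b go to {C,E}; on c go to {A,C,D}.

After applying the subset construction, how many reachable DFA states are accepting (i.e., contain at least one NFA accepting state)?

7

Start state of the DFA: {A}.
{A} --a--> {C,D,E}  [new]
{A} --b--> {A,D,E}  [new]
{A} --c--> {A,B,C,E}  [new]
{C,D,E} --a--> {A,B,C,D,E}  [new]
{C,D,E} --b--> {B,C,D,E}  [new]
{C,D,E} --c--> {A,B,C,D,E}  [seen]
{A,D,E} --a--> {A,C,D,E}  [new]
{A,D,E} --b--> {A,B,C,D,E}  [seen]
{A,D,E} --c--> {A,B,C,D,E}  [seen]
{A,B,C,E} --a--> {A,B,C,D,E}  [seen]
{A,B,C,E} --b--> {A,B,C,D,E}  [seen]
{A,B,C,E} --c--> {A,B,C,D,E}  [seen]
{A,B,C,D,E} --a--> {A,B,C,D,E}  [seen]
{A,B,C,D,E} --b--> {A,B,C,D,E}  [seen]
{A,B,C,D,E} --c--> {A,B,C,D,E}  [seen]
{B,C,D,E} --a--> {A,B,C,D,E}  [seen]
{B,C,D,E} --b--> {B,C,D,E}  [seen]
{B,C,D,E} --c--> {A,B,C,D,E}  [seen]
{A,C,D,E} --a--> {A,B,C,D,E}  [seen]
{A,C,D,E} --b--> {A,B,C,D,E}  [seen]
{A,C,D,E} --c--> {A,B,C,D,E}  [seen]
Reachable DFA states: {A}, {C,D,E}, {A,D,E}, {A,B,C,E}, {A,B,C,D,E}, {B,C,D,E}, {A,C,D,E}.
Accepting DFA states (contain an NFA accepting state): {A}, {C,D,E}, {A,D,E}, {A,B,C,E}, {A,B,C,D,E}, {B,C,D,E}, {A,C,D,E}.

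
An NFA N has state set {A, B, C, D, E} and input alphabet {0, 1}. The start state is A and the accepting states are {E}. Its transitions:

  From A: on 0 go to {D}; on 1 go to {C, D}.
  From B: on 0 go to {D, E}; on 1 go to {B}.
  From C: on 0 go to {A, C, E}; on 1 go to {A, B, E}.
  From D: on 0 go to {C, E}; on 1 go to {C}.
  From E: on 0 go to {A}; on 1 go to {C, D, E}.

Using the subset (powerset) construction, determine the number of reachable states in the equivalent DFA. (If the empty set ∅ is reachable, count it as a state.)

Start state of the DFA: {A}.
{A} --0--> {D}  [new]
{A} --1--> {C, D}  [new]
{D} --0--> {C, E}  [new]
{D} --1--> {C}  [new]
{C, D} --0--> {A, C, E}  [new]
{C, D} --1--> {A, B, C, E}  [new]
{C, E} --0--> {A, C, E}  [seen]
{C, E} --1--> {A, B, C, D, E}  [new]
{C} --0--> {A, C, E}  [seen]
{C} --1--> {A, B, E}  [new]
{A, C, E} --0--> {A, C, D, E}  [new]
{A, C, E} --1--> {A, B, C, D, E}  [seen]
{A, B, C, E} --0--> {A, C, D, E}  [seen]
{A, B, C, E} --1--> {A, B, C, D, E}  [seen]
{A, B, C, D, E} --0--> {A, C, D, E}  [seen]
{A, B, C, D, E} --1--> {A, B, C, D, E}  [seen]
{A, B, E} --0--> {A, D, E}  [new]
{A, B, E} --1--> {B, C, D, E}  [new]
{A, C, D, E} --0--> {A, C, D, E}  [seen]
{A, C, D, E} --1--> {A, B, C, D, E}  [seen]
{A, D, E} --0--> {A, C, D, E}  [seen]
{A, D, E} --1--> {C, D, E}  [new]
{B, C, D, E} --0--> {A, C, D, E}  [seen]
{B, C, D, E} --1--> {A, B, C, D, E}  [seen]
{C, D, E} --0--> {A, C, E}  [seen]
{C, D, E} --1--> {A, B, C, D, E}  [seen]
Reachable DFA states: {A}, {D}, {C, D}, {C, E}, {C}, {A, C, E}, {A, B, C, E}, {A, B, C, D, E}, {A, B, E}, {A, C, D, E}, {A, D, E}, {B, C, D, E}, {C, D, E}.

13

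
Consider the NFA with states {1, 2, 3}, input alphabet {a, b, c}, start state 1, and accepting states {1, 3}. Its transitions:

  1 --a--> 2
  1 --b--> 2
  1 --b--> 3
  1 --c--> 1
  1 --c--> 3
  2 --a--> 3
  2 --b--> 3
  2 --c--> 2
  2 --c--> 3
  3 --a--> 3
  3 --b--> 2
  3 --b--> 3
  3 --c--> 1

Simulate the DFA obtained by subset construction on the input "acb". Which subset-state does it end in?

{2, 3}

Start: {1}.
δ(1,a) = {2}.
Union: {2}.
After a: {2}.
δ(2,c) = {2, 3}.
Union: {2, 3}.
After c: {2, 3}.
δ(2,b) = {3}; δ(3,b) = {2, 3}.
Union: {2, 3}.
After b: {2, 3}.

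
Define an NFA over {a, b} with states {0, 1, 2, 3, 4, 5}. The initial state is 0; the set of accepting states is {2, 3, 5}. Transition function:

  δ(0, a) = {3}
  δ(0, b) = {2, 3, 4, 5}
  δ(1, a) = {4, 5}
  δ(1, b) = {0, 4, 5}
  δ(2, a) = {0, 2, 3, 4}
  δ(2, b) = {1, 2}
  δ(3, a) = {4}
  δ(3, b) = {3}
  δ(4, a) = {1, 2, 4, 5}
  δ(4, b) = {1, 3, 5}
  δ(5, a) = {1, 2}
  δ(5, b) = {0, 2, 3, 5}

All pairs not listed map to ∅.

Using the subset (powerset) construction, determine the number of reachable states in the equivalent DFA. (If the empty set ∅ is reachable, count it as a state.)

Start state of the DFA: {0}.
{0} --a--> {3}  [new]
{0} --b--> {2, 3, 4, 5}  [new]
{3} --a--> {4}  [new]
{3} --b--> {3}  [seen]
{2, 3, 4, 5} --a--> {0, 1, 2, 3, 4, 5}  [new]
{2, 3, 4, 5} --b--> {0, 1, 2, 3, 5}  [new]
{4} --a--> {1, 2, 4, 5}  [new]
{4} --b--> {1, 3, 5}  [new]
{0, 1, 2, 3, 4, 5} --a--> {0, 1, 2, 3, 4, 5}  [seen]
{0, 1, 2, 3, 4, 5} --b--> {0, 1, 2, 3, 4, 5}  [seen]
{0, 1, 2, 3, 5} --a--> {0, 1, 2, 3, 4, 5}  [seen]
{0, 1, 2, 3, 5} --b--> {0, 1, 2, 3, 4, 5}  [seen]
{1, 2, 4, 5} --a--> {0, 1, 2, 3, 4, 5}  [seen]
{1, 2, 4, 5} --b--> {0, 1, 2, 3, 4, 5}  [seen]
{1, 3, 5} --a--> {1, 2, 4, 5}  [seen]
{1, 3, 5} --b--> {0, 2, 3, 4, 5}  [new]
{0, 2, 3, 4, 5} --a--> {0, 1, 2, 3, 4, 5}  [seen]
{0, 2, 3, 4, 5} --b--> {0, 1, 2, 3, 4, 5}  [seen]
Reachable DFA states: {0}, {3}, {2, 3, 4, 5}, {4}, {0, 1, 2, 3, 4, 5}, {0, 1, 2, 3, 5}, {1, 2, 4, 5}, {1, 3, 5}, {0, 2, 3, 4, 5}.

9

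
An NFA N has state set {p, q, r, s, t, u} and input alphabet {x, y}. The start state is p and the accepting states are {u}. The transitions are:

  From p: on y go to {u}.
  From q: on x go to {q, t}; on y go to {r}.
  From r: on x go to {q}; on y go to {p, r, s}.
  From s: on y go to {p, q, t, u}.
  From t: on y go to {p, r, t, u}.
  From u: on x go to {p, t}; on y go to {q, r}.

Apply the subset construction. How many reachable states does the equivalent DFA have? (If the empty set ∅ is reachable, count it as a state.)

12

Start state of the DFA: {p}.
{p} --x--> ∅  [new]
{p} --y--> {u}  [new]
∅ --x--> ∅  [seen]
∅ --y--> ∅  [seen]
{u} --x--> {p, t}  [new]
{u} --y--> {q, r}  [new]
{p, t} --x--> ∅  [seen]
{p, t} --y--> {p, r, t, u}  [new]
{q, r} --x--> {q, t}  [new]
{q, r} --y--> {p, r, s}  [new]
{p, r, t, u} --x--> {p, q, t}  [new]
{p, r, t, u} --y--> {p, q, r, s, t, u}  [new]
{q, t} --x--> {q, t}  [seen]
{q, t} --y--> {p, r, t, u}  [seen]
{p, r, s} --x--> {q}  [new]
{p, r, s} --y--> {p, q, r, s, t, u}  [seen]
{p, q, t} --x--> {q, t}  [seen]
{p, q, t} --y--> {p, r, t, u}  [seen]
{p, q, r, s, t, u} --x--> {p, q, t}  [seen]
{p, q, r, s, t, u} --y--> {p, q, r, s, t, u}  [seen]
{q} --x--> {q, t}  [seen]
{q} --y--> {r}  [new]
{r} --x--> {q}  [seen]
{r} --y--> {p, r, s}  [seen]
Reachable DFA states: {p}, ∅, {u}, {p, t}, {q, r}, {p, r, t, u}, {q, t}, {p, r, s}, {p, q, t}, {p, q, r, s, t, u}, {q}, {r}.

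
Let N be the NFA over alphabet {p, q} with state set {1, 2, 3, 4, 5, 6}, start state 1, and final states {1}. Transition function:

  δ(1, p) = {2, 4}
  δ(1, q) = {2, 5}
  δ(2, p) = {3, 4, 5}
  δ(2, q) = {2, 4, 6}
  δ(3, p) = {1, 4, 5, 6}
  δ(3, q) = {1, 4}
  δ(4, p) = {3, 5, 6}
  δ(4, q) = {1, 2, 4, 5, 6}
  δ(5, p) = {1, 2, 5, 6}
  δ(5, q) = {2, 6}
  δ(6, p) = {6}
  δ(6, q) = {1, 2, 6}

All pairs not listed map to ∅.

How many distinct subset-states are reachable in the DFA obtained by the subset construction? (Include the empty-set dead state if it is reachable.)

Start state of the DFA: {1}.
{1} --p--> {2, 4}  [new]
{1} --q--> {2, 5}  [new]
{2, 4} --p--> {3, 4, 5, 6}  [new]
{2, 4} --q--> {1, 2, 4, 5, 6}  [new]
{2, 5} --p--> {1, 2, 3, 4, 5, 6}  [new]
{2, 5} --q--> {2, 4, 6}  [new]
{3, 4, 5, 6} --p--> {1, 2, 3, 4, 5, 6}  [seen]
{3, 4, 5, 6} --q--> {1, 2, 4, 5, 6}  [seen]
{1, 2, 4, 5, 6} --p--> {1, 2, 3, 4, 5, 6}  [seen]
{1, 2, 4, 5, 6} --q--> {1, 2, 4, 5, 6}  [seen]
{1, 2, 3, 4, 5, 6} --p--> {1, 2, 3, 4, 5, 6}  [seen]
{1, 2, 3, 4, 5, 6} --q--> {1, 2, 4, 5, 6}  [seen]
{2, 4, 6} --p--> {3, 4, 5, 6}  [seen]
{2, 4, 6} --q--> {1, 2, 4, 5, 6}  [seen]
Reachable DFA states: {1}, {2, 4}, {2, 5}, {3, 4, 5, 6}, {1, 2, 4, 5, 6}, {1, 2, 3, 4, 5, 6}, {2, 4, 6}.

7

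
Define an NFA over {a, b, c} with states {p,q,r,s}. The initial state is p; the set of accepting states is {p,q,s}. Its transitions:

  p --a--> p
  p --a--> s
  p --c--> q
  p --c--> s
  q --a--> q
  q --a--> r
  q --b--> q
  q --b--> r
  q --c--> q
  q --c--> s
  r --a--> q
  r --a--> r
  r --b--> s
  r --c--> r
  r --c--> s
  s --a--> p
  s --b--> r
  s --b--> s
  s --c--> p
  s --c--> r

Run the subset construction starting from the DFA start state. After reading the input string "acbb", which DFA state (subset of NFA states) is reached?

Start: {p}.
δ(p,a) = {p,s}.
Union: {p,s}.
After a: {p,s}.
δ(p,c) = {q,s}; δ(s,c) = {p,r}.
Union: {p,q,r,s}.
After c: {p,q,r,s}.
δ(p,b) = ∅; δ(q,b) = {q,r}; δ(r,b) = {s}; δ(s,b) = {r,s}.
Union: {q,r,s}.
After b: {q,r,s}.
δ(q,b) = {q,r}; δ(r,b) = {s}; δ(s,b) = {r,s}.
Union: {q,r,s}.
After b: {q,r,s}.

{q,r,s}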